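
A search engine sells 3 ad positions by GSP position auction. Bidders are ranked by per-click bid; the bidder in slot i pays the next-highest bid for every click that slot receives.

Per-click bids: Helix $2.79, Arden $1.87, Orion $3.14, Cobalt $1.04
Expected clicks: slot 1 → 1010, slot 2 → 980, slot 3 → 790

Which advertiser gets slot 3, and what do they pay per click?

Arden; $1.04 per click

Per-click bids in order: $3.14 (Orion) > $2.79 (Helix) > $1.87 (Arden) > $1.04 (Cobalt)
Slot 3 goes to the third-ranked bidder, Arden, who pays the next bid down: $1.04/click.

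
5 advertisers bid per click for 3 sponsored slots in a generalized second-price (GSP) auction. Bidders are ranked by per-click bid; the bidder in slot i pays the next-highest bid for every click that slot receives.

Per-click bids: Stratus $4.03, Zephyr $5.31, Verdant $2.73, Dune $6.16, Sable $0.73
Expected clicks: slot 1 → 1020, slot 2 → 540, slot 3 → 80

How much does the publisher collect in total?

Ranked by bid: $6.16 (Dune) > $5.31 (Zephyr) > $4.03 (Stratus) > $2.73 (Verdant) > …
Slot 1: Dune pays $5.31 × 1020 = $5416.20
Slot 2: Zephyr pays $4.03 × 540 = $2176.20
Slot 3: Stratus pays $2.73 × 80 = $218.40
Total = $7810.80

Total revenue: $7810.80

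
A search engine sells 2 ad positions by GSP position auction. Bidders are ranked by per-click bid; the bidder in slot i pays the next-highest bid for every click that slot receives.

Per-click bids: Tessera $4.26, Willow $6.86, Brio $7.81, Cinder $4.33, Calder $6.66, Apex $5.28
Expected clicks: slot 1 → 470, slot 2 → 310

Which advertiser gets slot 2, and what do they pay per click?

Willow; $6.66 per click

Sorting advertisers: $7.81 (Brio) > $6.86 (Willow) > $6.66 (Calder) > …
Slot 2 goes to the second-ranked bidder, Willow, who pays the next bid down: $6.66/click.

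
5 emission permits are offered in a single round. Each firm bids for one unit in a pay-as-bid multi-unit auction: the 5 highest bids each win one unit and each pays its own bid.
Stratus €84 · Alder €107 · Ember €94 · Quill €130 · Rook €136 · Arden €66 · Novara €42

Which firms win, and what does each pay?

Rook €136, Quill €130, Alder €107, Ember €94, Stratus €84

Ordering the bids: 136 (Rook), 130 (Quill), 107 (Alder), 94 (Ember), 84 (Stratus), 66 (Arden), 42 (Novara)
Winners (5 units): Rook, Quill, Alder, Ember, Stratus.
Each winner pays its own bid: Rook €136, Quill €130, Alder €107, Ember €94, Stratus €84.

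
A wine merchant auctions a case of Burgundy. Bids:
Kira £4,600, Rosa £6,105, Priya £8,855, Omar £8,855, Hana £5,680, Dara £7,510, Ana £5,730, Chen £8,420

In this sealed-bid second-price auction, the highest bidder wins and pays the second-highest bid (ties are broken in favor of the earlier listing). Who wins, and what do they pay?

Sorting bids: 8,855 (Priya) > 8,855 (Omar) > 8,420 (Chen) > 7,510 (Dara) > 6,105 (Rosa) > 5,730 (Ana) > …
Priya and Omar tie at £8,855; tie-break gives it to Priya.
Priya is highest; pays the second-highest bid, £8,855.

Priya pays £8,855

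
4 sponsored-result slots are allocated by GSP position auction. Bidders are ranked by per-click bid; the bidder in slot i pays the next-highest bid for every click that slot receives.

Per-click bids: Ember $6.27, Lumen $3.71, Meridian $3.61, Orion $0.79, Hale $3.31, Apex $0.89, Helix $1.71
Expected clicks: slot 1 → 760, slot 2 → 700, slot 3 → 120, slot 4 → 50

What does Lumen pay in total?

Per-click bids in order: $6.27 (Ember) > $3.71 (Lumen) > $3.61 (Meridian) > $3.31 (Hale) > $1.71 (Helix) > …
Lumen holds slot 2 → pays next bid $3.61 × 700 clicks = $2527.00.

Lumen pays $2527.00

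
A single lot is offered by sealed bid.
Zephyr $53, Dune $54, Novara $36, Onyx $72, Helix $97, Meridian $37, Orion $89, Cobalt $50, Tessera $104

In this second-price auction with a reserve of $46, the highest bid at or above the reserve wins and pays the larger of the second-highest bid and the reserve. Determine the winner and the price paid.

Tessera pays $97

Sorting bids: 104 (Tessera) > 97 (Helix) > 89 (Orion) > 72 (Onyx) > 54 (Dune) > 53 (Zephyr) > …
Highest eligible bid: Tessera at $104.
Second-highest bid $97 exceeds the reserve $46 → payment $97.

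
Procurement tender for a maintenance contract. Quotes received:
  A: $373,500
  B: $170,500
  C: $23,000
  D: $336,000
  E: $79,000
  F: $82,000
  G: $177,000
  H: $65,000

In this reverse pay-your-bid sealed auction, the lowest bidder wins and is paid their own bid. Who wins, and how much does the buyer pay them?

Reverse pay-your-bid sealed auction: the lowest bidder wins and is paid their own bid.
Bids ranked: 23,000 (C) < 65,000 (H) < 79,000 (E) < 82,000 (F) < 170,500 (B) < 177,000 (G) < …
C is lowest → is paid own bid, $23,000.

C is paid $23,000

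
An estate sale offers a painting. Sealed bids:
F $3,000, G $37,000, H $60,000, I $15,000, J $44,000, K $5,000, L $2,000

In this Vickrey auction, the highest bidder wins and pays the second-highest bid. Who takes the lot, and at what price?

Bids in order: 60,000 (H) > 44,000 (J) > 37,000 (G) > 15,000 (I) > 5,000 (K) > 3,000 (F) > …
Second-price: H pays J's bid of $44,000.

H pays $44,000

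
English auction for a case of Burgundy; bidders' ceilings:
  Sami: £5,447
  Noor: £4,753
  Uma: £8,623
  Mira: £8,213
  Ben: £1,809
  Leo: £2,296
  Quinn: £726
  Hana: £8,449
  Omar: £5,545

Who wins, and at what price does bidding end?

Ascending (English) auction: the price rises until one bidder remains; the winner pays the price at which the last rival dropped out.
Sorting limits: 8,623 (Uma) > 8,449 (Hana) > 8,213 (Mira) > 5,545 (Omar) > 5,447 (Sami) > 4,753 (Noor) > …
Once the price passes £8,449, only Uma is left; the hammer falls at Hana's limit of £8,449.

Uma wins at £8,449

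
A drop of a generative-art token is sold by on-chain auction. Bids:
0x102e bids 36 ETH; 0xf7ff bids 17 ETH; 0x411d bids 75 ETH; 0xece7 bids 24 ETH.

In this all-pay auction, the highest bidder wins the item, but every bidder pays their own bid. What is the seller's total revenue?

Bids in order: 75 (0x411d) > 36 (0x102e) > 24 (0xece7) > 17 (0xf7ff)
0x411d wins with the top bid; all bids are sunk regardless.
Every bidder forfeits their bid regardless of winning.
Revenue = 36 + 17 + 75 + 24 = 152 ETH.

Total revenue: 152 ETH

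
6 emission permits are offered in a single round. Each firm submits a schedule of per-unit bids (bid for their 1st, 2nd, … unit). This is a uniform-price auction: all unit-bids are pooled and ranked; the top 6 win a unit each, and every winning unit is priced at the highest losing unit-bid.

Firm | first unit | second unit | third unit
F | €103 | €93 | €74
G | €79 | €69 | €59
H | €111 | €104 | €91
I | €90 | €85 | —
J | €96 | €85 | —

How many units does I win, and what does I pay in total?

I: 0 units, pays €0

Pooled unit-bids ranked (top 6): 111 (H-1), 104 (H-2), 103 (F-1), 96 (J-1), 93 (F-2), 91 (H-3)
Highest rejected unit-bid = €90.
I wins 0 unit(s) at €90 each.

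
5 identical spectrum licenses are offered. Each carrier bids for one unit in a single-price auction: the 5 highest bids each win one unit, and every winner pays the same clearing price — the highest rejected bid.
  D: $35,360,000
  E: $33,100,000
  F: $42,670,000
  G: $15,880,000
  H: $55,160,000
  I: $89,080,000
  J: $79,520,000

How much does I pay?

Sorting: 89,080,000 (I), 79,520,000 (J), 55,160,000 (H), 42,670,000 (F), 35,360,000 (D), 33,100,000 (E), 15,880,000 (G)
The 5 highest are I, J, H, F, D.
Clearing price = highest rejected bid = $33,100,000.
I wins → pays $33,100,000.

I pays $33,100,000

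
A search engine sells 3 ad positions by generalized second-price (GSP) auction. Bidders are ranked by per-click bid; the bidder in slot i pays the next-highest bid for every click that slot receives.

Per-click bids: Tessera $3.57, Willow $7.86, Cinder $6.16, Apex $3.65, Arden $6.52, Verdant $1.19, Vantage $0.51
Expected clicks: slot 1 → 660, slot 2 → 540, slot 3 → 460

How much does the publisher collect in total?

Ranked by bid: $7.86 (Willow) > $6.52 (Arden) > $6.16 (Cinder) > $3.65 (Apex) > …
Slot 1: Willow pays $6.52 × 660 = $4303.20
Slot 2: Arden pays $6.16 × 540 = $3326.40
Slot 3: Cinder pays $3.65 × 460 = $1679.00
Total = $9308.60

Total revenue: $9308.60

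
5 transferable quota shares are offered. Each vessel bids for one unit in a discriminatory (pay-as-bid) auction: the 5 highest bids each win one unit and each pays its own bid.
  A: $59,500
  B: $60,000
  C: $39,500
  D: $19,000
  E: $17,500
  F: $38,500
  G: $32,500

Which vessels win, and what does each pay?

Ordering the bids: 60,000 (B), 59,500 (A), 39,500 (C), 38,500 (F), 32,500 (G), 19,000 (D), 17,500 (E)
Winners (5 units): B, A, C, F, G.
Each winner pays its own bid: B $60,000, A $59,500, C $39,500, F $38,500, G $32,500.

B $60,000, A $59,500, C $39,500, F $38,500, G $32,500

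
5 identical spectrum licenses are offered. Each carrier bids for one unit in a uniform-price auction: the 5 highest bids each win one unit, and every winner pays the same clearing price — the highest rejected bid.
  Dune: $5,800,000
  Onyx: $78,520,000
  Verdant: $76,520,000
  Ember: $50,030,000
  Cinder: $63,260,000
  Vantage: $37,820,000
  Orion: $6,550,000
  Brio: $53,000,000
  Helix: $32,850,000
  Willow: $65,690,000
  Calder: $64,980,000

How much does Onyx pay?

Sorting: 78,520,000 (Onyx), 76,520,000 (Verdant), 65,690,000 (Willow), 64,980,000 (Calder), 63,260,000 (Cinder), 53,000,000 (Brio), 50,030,000 (Ember), …
Top 5: Onyx, Verdant, Willow, Calder, Cinder.
Highest unsuccessful bid: $53,000,000 → clearing price.
Onyx wins → pays $53,000,000.

Onyx pays $53,000,000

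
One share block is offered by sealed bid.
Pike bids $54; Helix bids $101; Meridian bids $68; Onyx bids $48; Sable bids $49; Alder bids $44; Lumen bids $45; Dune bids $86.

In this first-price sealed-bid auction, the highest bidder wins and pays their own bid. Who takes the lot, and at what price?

Bids ranked: 101 (Helix) > 86 (Dune) > 68 (Meridian) > 54 (Pike) > 49 (Sable) > 48 (Onyx) > …
Helix is highest → pays own bid, $101.

Helix pays $101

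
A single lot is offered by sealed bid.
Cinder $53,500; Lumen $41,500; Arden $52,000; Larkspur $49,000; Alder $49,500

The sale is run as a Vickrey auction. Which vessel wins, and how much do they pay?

Cinder pays $52,000

Bids ranked: 53,500 (Cinder) > 52,000 (Arden) > 49,500 (Alder) > 49,000 (Larkspur) > 41,500 (Lumen)
Second-price: Cinder pays Arden's bid of $52,000.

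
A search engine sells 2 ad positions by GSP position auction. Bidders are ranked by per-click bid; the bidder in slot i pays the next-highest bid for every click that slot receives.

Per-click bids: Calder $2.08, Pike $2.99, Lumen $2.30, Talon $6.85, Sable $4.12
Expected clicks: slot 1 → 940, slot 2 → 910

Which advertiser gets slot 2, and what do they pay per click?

Sable; $2.99 per click

Per-click bids in order: $6.85 (Talon) > $4.12 (Sable) > $2.99 (Pike) > …
Slot 2 goes to the second-ranked bidder, Sable, who pays the next bid down: $2.99/click.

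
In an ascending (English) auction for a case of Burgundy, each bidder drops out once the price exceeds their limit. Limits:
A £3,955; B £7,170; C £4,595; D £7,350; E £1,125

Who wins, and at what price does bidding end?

D wins at £7,170

Sorting limits: 7,350 (D) > 7,170 (B) > 4,595 (C) > 3,955 (A) > 1,125 (E)
Bidding ends when B exits at £7,170; D takes it.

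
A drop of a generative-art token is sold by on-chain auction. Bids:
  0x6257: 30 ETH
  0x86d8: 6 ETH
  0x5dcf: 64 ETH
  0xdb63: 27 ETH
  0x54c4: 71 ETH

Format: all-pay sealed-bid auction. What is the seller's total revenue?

Total revenue: 198 ETH

All-pay sealed-bid auction: the highest bidder wins the item, but every bidder pays their own bid.
Sorting bids: 71 (0x54c4) > 64 (0x5dcf) > 30 (0x6257) > 27 (0xdb63) > 6 (0x86d8)
0x54c4 wins with the top bid; all bids are sunk regardless.
Every bidder forfeits their bid regardless of winning.
Revenue = 30 + 6 + 64 + 27 + 71 = 198 ETH.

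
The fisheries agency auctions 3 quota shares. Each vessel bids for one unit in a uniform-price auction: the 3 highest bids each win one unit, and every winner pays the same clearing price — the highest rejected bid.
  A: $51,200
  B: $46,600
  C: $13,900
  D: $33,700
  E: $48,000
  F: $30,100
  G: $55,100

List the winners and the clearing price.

G, A, E; each pays $46,600

Sorting: 55,100 (G), 51,200 (A), 48,000 (E), 46,600 (B), 33,700 (D), …
Top 3: G, A, E.
Highest unsuccessful bid: $46,600 → clearing price.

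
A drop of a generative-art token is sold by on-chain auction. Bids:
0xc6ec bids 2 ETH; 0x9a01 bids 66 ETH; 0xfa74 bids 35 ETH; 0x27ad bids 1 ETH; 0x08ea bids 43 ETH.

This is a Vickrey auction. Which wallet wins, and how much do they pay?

0x9a01 pays 43 ETH

Sorting bids: 66 (0x9a01) > 43 (0x08ea) > 35 (0xfa74) > 2 (0xc6ec) > 1 (0x27ad)
0x9a01 is highest; pays the second-highest bid, 43 ETH.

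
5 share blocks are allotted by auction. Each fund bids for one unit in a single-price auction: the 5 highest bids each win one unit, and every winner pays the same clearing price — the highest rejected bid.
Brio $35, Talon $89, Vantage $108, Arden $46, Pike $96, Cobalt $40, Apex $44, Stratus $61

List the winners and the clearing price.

Bids ranked high→low: 108 (Vantage), 96 (Pike), 89 (Talon), 61 (Stratus), 46 (Arden), 44 (Apex), 40 (Cobalt), …
Winners (5 units): Vantage, Pike, Talon, Stratus, Arden.
Highest unsuccessful bid: $44 → clearing price.

Vantage, Pike, Talon, Stratus, Arden; each pays $44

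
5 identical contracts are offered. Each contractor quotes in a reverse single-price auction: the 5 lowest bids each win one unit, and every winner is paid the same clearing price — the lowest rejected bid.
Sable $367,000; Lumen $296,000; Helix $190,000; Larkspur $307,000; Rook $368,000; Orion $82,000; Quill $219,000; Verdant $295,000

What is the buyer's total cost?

Total cost: $1,535,000

Bids ranked low→high: 82,000 (Orion), 190,000 (Helix), 219,000 (Quill), 295,000 (Verdant), 296,000 (Lumen), 307,000 (Larkspur), 367,000 (Sable), …
Winners (5 units): Orion, Helix, Quill, Verdant, Lumen.
Clearing price = lowest rejected bid = $307,000.
Total cost = 5 × $307,000 = $1,535,000.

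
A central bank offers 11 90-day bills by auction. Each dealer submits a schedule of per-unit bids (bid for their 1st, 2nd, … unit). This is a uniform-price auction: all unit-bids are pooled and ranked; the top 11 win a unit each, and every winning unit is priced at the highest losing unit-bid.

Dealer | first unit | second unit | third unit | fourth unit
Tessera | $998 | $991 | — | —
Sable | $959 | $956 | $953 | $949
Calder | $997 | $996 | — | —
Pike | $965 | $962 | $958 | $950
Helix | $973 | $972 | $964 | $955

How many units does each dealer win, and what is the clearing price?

Pooled unit-bids ranked (top 11): 998 (Tessera-1), 997 (Calder-1), 996 (Calder-2), 991 (Tessera-2), 973 (Helix-1), 972 (Helix-2), 965 (Pike-1), 964 (Helix-3), 962 (Pike-2), 959 (Sable-1), 958 (Pike-3)
First bid not allocated: $956.
Allocation: Calder 2, Helix 3, Pike 3, Sable 1, Tessera 2.

Calder 2, Helix 3, Pike 3, Sable 1, Tessera 2; clearing price $956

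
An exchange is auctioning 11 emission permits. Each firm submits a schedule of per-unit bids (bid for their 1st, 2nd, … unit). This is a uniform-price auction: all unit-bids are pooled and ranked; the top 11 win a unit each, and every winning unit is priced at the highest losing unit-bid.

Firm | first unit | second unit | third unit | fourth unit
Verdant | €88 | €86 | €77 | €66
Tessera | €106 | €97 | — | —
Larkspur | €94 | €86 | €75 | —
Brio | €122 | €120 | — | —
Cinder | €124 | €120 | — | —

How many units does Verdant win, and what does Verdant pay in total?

Merging the schedules and taking the best 11: 124 (Cinder-1), 122 (Brio-1), 120 (Brio-2), 120 (Cinder-2), 106 (Tessera-1), 97 (Tessera-2), 94 (Larkspur-1), 88 (Verdant-1), 86 (Verdant-2), 86 (Larkspur-2), 77 (Verdant-3)
First bid not allocated: €75.
Verdant wins 3 unit(s) at €75 each.

Verdant: 3 units, pays €225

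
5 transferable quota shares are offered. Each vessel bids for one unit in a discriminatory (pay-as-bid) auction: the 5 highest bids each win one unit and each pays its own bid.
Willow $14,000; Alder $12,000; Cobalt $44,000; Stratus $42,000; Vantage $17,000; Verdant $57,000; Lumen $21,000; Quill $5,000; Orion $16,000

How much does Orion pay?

Orion pays $0

Bids ranked high→low: 57,000 (Verdant), 44,000 (Cobalt), 42,000 (Stratus), 21,000 (Lumen), 17,000 (Vantage), 16,000 (Orion), 14,000 (Willow), …
Winners (5 units): Verdant, Cobalt, Stratus, Lumen, Vantage.
Orion does not win → $0.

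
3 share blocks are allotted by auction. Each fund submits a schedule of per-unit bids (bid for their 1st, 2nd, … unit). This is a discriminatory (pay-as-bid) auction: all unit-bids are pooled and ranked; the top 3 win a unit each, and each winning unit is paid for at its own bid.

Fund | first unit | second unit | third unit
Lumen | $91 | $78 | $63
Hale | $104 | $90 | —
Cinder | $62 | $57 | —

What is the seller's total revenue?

Merging the schedules and taking the best 3: 104 (Hale-1), 91 (Lumen-1), 90 (Hale-2)
Next rejected bid: $78 (not a price — pay-as-bid).
Each winning unit pays its own bid.
Revenue = 104 + 91 + 90 = $285.

Total revenue: $285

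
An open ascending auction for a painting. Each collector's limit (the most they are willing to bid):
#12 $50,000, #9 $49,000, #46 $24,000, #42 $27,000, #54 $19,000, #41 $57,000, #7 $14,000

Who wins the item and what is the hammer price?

Ascending (English) auction: the price rises until one bidder remains; the winner pays the price at which the last rival dropped out.
Limits in order: 57,000 (#41) > 50,000 (#12) > 49,000 (#9) > 27,000 (#42) > 24,000 (#46) > 19,000 (#54) > …
Once the price passes $50,000, only #41 is left; the hammer falls at #12's limit of $50,000.

#41 wins at $50,000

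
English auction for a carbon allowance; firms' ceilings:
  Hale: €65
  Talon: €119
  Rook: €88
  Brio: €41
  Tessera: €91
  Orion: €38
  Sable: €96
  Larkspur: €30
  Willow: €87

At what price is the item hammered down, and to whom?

Rule: the price rises until one bidder remains; the winner pays the price at which the last rival dropped out.
Sorting limits: 119 (Talon) > 96 (Sable) > 91 (Tessera) > 88 (Rook) > 87 (Willow) > 65 (Hale) > …
Once the price passes €96, only Talon is left; the hammer falls at Sable's limit of €96.

Talon wins at €96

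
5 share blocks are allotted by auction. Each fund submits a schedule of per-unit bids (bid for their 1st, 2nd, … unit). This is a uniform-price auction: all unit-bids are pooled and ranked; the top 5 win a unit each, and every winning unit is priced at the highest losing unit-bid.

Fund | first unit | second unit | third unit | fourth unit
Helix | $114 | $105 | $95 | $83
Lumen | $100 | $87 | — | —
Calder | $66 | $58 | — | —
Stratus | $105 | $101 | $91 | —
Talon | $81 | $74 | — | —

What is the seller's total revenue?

All unit-bids, highest first — top 5: 114 (Helix-1), 105 (Helix-2), 105 (Stratus-1), 101 (Stratus-2), 100 (Lumen-1)
The (k+1)-th unit-bid is $95.
Allocation: Helix 2, Lumen 1, Stratus 2. Every unit priced at $95.
Revenue = 5 × 95 = $475.

Total revenue: $475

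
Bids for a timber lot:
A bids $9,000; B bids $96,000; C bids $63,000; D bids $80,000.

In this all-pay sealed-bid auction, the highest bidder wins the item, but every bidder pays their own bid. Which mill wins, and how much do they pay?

Bids ranked: 96,000 (B) > 80,000 (D) > 63,000 (C) > 9,000 (A)
B wins with the top bid; all bids are sunk regardless.

B pays $96,000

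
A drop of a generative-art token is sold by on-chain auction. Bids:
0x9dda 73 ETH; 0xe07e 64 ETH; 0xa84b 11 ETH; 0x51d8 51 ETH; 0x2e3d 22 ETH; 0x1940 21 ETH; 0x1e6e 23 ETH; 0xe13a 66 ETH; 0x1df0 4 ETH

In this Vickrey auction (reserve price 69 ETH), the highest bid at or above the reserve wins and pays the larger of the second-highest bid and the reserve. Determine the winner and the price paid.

0x9dda pays 69 ETH

Bids ranked: 73 (0x9dda) > 66 (0xe13a) > 64 (0xe07e) > 51 (0x51d8) > 23 (0x1e6e) > 22 (0x2e3d) > …
Highest eligible bid: 0x9dda at 73 ETH.
Second-highest bid 66 ETH is below the reserve 69 ETH, so the reserve binds → payment 69 ETH.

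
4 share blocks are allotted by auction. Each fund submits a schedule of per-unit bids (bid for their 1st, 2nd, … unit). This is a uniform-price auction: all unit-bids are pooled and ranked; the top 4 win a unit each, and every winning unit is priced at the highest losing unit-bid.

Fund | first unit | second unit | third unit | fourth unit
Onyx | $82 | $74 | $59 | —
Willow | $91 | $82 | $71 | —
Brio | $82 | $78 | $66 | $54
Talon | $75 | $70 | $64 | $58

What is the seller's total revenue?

Total revenue: $312

Pooled unit-bids ranked (top 4): 91 (Willow-1), 82 (Onyx-1), 82 (Willow-2), 82 (Brio-1)
The (k+1)-th unit-bid is $78.
Allocation: Brio 1, Onyx 1, Willow 2. Every unit priced at $78.
Revenue = 4 × 78 = $312.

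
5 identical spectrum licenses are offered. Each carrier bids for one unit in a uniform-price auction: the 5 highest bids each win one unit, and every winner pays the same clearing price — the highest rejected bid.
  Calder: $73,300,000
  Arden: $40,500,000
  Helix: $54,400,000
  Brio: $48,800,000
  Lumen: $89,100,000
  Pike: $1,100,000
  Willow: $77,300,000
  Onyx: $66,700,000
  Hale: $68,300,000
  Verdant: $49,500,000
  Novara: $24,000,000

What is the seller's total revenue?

Total revenue: $272,000,000

Bids ranked high→low: 89,100,000 (Lumen), 77,300,000 (Willow), 73,300,000 (Calder), 68,300,000 (Hale), 66,700,000 (Onyx), 54,400,000 (Helix), 49,500,000 (Verdant), …
Winners (5 units): Lumen, Willow, Calder, Hale, Onyx.
First losing bid is Helix's $54,400,000, which sets the uniform price.
Total revenue = 5 × $54,400,000 = $272,000,000.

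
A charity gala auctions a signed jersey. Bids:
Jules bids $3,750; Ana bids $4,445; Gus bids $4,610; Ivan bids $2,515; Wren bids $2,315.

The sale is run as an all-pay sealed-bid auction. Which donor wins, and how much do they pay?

Gus pays $4,610

Rule: the highest bidder wins the item, but every bidder pays their own bid.
Bids ranked: 4,610 (Gus) > 4,445 (Ana) > 3,750 (Jules) > 2,515 (Ivan) > 2,315 (Wren)
Gus wins with the top bid; all bids are sunk regardless.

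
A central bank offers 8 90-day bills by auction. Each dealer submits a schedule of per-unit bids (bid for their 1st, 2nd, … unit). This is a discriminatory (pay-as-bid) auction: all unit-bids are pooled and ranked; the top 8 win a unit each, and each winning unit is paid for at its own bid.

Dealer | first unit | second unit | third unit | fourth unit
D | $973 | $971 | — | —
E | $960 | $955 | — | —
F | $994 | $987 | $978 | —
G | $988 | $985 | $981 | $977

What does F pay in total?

All unit-bids, highest first — top 8: 994 (F-1), 988 (G-1), 987 (F-2), 985 (G-2), 981 (G-3), 978 (F-3), 977 (G-4), 973 (D-1)
Next rejected bid: $971 (not a price — pay-as-bid).
F's winning unit-bids: 994 + 987 + 978 = $2,959.

F pays $2,959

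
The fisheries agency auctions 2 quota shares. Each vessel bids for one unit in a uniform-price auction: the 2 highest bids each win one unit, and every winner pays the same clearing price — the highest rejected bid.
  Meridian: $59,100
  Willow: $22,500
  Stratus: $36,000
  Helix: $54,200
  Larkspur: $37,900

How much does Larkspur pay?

Larkspur pays $0

Bids ranked high→low: 59,100 (Meridian), 54,200 (Helix), 37,900 (Larkspur), 36,000 (Stratus), …
Winners (2 units): Meridian, Helix.
First losing bid is Larkspur's $37,900, which sets the uniform price.
Larkspur does not win → pays $0.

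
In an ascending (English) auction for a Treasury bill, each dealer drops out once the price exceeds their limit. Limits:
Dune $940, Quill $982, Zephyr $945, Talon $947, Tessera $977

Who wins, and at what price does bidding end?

Quill wins at $977

Ascending (English) auction: the price rises until one bidder remains; the winner pays the price at which the last rival dropped out.
Limits ranked: 982 (Quill) > 977 (Tessera) > 947 (Talon) > 945 (Zephyr) > 940 (Dune)
Bidding ends when Tessera exits at $977; Quill takes it.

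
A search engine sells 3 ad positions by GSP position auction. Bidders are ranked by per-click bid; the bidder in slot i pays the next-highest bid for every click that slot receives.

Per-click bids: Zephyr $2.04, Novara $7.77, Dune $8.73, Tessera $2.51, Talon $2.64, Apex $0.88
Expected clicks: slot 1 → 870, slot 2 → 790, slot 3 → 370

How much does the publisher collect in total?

Total revenue: $9774.20

Ranked by bid: $8.73 (Dune) > $7.77 (Novara) > $2.64 (Talon) > $2.51 (Tessera) > …
Slot 1: Dune pays $7.77 × 870 = $6759.90
Slot 2: Novara pays $2.64 × 790 = $2085.60
Slot 3: Talon pays $2.51 × 370 = $928.70
Total = $9774.20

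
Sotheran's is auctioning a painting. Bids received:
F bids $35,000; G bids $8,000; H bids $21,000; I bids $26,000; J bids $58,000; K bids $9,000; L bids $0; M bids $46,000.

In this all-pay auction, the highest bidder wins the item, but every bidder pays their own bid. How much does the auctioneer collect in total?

Bids in order: 58,000 (J) > 46,000 (M) > 35,000 (F) > 26,000 (I) > 21,000 (H) > 9,000 (K) > …
J wins with the top bid; all bids are sunk regardless.
Every bidder forfeits their bid regardless of winning.
Revenue = 35,000 + 8,000 + 21,000 + 26,000 + 58,000 + 9,000 + 0 + 46,000 = $203,000.

Total revenue: $203,000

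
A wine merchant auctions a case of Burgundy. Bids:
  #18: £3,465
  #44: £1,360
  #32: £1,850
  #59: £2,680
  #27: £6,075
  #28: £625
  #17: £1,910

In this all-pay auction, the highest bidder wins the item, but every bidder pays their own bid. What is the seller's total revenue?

Sorting bids: 6,075 (#27) > 3,465 (#18) > 2,680 (#59) > 1,910 (#17) > 1,850 (#32) > 1,360 (#44) > …
#27 wins with the top bid; all bids are sunk regardless.
Every bidder forfeits their bid regardless of winning.
Revenue = 3,465 + 1,360 + 1,850 + 2,680 + 6,075 + 625 + 1,910 = £17,965.

Total revenue: £17,965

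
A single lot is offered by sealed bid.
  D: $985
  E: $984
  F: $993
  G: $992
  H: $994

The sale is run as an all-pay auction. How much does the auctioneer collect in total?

Bids in order: 994 (H) > 993 (F) > 992 (G) > 985 (D) > 984 (E)
H wins with the top bid; all bids are sunk regardless.
Every bidder forfeits their bid regardless of winning.
Revenue = 985 + 984 + 993 + 992 + 994 = $4,948.

Total revenue: $4,948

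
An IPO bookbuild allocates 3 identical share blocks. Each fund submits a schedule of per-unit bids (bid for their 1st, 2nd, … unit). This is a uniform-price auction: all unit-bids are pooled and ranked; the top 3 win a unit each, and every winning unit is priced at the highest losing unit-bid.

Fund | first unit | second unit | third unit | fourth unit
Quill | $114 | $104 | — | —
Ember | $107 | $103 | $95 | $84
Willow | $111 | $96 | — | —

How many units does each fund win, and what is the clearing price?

Ember 1, Quill 1, Willow 1; clearing price $104

Merging the schedules and taking the best 3: 114 (Quill-1), 111 (Willow-1), 107 (Ember-1)
Highest rejected unit-bid = $104.
Allocation: Ember 1, Quill 1, Willow 1.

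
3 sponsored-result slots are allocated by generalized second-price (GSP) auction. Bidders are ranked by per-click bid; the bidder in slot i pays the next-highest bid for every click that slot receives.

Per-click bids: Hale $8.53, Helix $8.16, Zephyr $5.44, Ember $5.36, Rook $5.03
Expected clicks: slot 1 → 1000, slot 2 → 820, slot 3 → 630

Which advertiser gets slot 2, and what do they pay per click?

Helix; $5.44 per click

Ranked by bid: $8.53 (Hale) > $8.16 (Helix) > $5.44 (Zephyr) > $5.36 (Ember) > …
Slot 2 goes to the second-ranked bidder, Helix, who pays the next bid down: $5.44/click.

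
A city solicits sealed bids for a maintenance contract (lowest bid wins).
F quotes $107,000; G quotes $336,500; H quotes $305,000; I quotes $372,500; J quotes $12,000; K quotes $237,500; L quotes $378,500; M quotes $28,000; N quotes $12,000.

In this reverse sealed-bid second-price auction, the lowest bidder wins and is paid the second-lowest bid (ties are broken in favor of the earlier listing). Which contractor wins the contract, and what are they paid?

J is paid $12,000

Sorting bids: 12,000 (J) < 12,000 (N) < 28,000 (M) < 107,000 (F) < 237,500 (K) < 305,000 (H) < …
Tie at $12,000 → J wins by tie-break.
J wins with the lowest bid; price is set by the runner-up at $12,000.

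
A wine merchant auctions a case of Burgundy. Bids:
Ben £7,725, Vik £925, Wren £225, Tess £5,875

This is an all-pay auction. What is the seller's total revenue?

Total revenue: £14,750

Rule: the highest bidder wins the item, but every bidder pays their own bid.
Bids in order: 7,725 (Ben) > 5,875 (Tess) > 925 (Vik) > 225 (Wren)
Ben wins with the top bid; all bids are sunk regardless.
Every bidder forfeits their bid regardless of winning.
Revenue = 7,725 + 925 + 225 + 5,875 = £14,750.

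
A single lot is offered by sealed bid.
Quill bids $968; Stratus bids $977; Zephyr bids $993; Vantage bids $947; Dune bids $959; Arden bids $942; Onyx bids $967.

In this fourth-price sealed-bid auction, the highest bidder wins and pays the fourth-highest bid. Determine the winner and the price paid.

Bids in order: 993 (Zephyr) > 977 (Stratus) > 968 (Quill) > 967 (Onyx) > 959 (Dune) > 947 (Vantage) > …
Zephyr is highest; pays the fourth-highest bid, $967.

Zephyr pays $967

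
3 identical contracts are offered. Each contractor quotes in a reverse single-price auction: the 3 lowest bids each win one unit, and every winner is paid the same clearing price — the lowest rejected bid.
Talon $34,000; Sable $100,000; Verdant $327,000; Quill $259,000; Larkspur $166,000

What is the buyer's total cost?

Bids ranked low→high: 34,000 (Talon), 100,000 (Sable), 166,000 (Larkspur), 259,000 (Quill), 327,000 (Verdant)
Winners (3 units): Talon, Sable, Larkspur.
Clearing price = lowest rejected bid = $259,000.
Total cost = 3 × $259,000 = $777,000.

Total cost: $777,000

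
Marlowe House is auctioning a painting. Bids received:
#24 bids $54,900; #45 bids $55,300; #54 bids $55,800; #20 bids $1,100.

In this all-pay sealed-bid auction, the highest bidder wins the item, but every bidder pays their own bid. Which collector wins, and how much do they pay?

Bids ranked: 55,800 (#54) > 55,300 (#45) > 54,900 (#24) > 1,100 (#20)
#54 is highest and takes the item; every bidder forfeits their bid.

#54 pays $55,800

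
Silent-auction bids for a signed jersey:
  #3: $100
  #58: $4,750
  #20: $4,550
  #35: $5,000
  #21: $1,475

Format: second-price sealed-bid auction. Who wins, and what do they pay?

#35 pays $4,750

Rule: the highest bidder wins and pays the second-highest bid.
Sorting bids: 5,000 (#35) > 4,750 (#58) > 4,550 (#20) > 1,475 (#21) > 100 (#3)
#35 wins with the highest bid; price is set by the runner-up at $4,750.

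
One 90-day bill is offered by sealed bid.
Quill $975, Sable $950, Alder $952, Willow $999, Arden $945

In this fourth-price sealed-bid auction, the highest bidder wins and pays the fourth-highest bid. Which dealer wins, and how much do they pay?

Bids in order: 999 (Willow) > 975 (Quill) > 952 (Alder) > 950 (Sable) > 945 (Arden)
Willow wins; payment is bid #4 in the ranking = $950.

Willow pays $950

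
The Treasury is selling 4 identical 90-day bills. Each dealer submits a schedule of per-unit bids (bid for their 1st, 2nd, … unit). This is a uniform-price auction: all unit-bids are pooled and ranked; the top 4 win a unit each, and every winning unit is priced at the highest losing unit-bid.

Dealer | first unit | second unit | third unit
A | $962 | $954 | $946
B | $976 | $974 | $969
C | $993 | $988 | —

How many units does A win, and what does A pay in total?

All unit-bids, highest first — top 4: 993 (C-1), 988 (C-2), 976 (B-1), 974 (B-2)
Highest rejected unit-bid = $969.
A wins 0 unit(s) at $969 each.

A: 0 units, pays $0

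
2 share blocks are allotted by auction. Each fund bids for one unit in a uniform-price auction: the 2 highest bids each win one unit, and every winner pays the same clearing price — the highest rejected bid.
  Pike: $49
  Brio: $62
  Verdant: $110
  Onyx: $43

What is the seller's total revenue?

Total revenue: $98

Bids ranked high→low: 110 (Verdant), 62 (Brio), 49 (Pike), 43 (Onyx)
Top 2: Verdant, Brio.
Clearing price = highest rejected bid = $49.
Total revenue = 2 × $49 = $98.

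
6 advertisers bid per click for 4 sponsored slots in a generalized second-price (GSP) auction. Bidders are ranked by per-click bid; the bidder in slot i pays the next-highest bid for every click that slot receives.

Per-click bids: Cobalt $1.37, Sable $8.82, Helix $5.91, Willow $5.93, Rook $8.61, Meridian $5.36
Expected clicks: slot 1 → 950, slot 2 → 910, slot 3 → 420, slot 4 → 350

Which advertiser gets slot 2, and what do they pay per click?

Sorting advertisers: $8.82 (Sable) > $8.61 (Rook) > $5.93 (Willow) > $5.91 (Helix) > $5.36 (Meridian) > …
Slot 2 goes to the second-ranked bidder, Rook, who pays the next bid down: $5.93/click.

Rook; $5.93 per click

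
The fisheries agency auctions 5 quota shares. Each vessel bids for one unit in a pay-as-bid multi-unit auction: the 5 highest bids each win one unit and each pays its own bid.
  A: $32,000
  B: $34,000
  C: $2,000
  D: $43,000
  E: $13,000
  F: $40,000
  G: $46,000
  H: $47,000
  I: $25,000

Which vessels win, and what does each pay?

Ordering the bids: 47,000 (H), 46,000 (G), 43,000 (D), 40,000 (F), 34,000 (B), 32,000 (A), 25,000 (I), …
Winners (5 units): H, G, D, F, B.
Each winner pays its own bid: H $47,000, G $46,000, D $43,000, F $40,000, B $34,000.

H $47,000, G $46,000, D $43,000, F $40,000, B $34,000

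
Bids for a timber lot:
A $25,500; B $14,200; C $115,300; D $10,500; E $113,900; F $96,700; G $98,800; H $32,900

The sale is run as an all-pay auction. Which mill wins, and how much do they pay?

Bids ranked: 115,300 (C) > 113,900 (E) > 98,800 (G) > 96,700 (F) > 32,900 (H) > 25,500 (A) > …
C wins with the top bid; all bids are sunk regardless.

C pays $115,300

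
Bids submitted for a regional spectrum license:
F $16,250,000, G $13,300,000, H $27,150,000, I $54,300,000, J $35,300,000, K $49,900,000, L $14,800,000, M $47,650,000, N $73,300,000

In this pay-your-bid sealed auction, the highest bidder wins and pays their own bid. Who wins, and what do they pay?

N pays $73,300,000

Sorting bids: 73,300,000 (N) > 54,300,000 (I) > 49,900,000 (K) > 47,650,000 (M) > 35,300,000 (J) > 27,150,000 (H) > …
N has the highest bid and pays exactly that: $73,300,000.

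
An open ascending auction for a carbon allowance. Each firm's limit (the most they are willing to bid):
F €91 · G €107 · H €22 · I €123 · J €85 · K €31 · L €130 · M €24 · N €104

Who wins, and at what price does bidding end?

Rule: the price rises until one bidder remains; the winner pays the price at which the last rival dropped out.
Limits in order: 130 (L) > 123 (I) > 107 (G) > 104 (N) > 91 (F) > 85 (J) > …
Bidding ends when I exits at €123; L takes it.

L wins at €123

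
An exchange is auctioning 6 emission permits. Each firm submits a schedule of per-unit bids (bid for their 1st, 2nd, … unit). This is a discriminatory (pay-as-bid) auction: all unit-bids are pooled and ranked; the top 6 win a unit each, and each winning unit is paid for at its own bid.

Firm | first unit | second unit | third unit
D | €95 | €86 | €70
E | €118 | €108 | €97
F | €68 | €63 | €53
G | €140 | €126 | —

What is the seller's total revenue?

All unit-bids, highest first — top 6: 140 (G-1), 126 (G-2), 118 (E-1), 108 (E-2), 97 (E-3), 95 (D-1)
Next rejected bid: €86 (not a price — pay-as-bid).
Each winning unit pays its own bid.
Revenue = 140 + 126 + 118 + 108 + 97 + 95 = €684.

Total revenue: €684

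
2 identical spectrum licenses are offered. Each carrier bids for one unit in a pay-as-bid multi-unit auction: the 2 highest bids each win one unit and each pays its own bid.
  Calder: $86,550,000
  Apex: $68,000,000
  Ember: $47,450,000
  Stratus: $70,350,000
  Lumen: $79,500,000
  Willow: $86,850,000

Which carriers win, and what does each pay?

Sorting: 86,850,000 (Willow), 86,550,000 (Calder), 79,500,000 (Lumen), 70,350,000 (Stratus), …
Winners (2 units): Willow, Calder.
Each winner pays its own bid: Willow $86,850,000, Calder $86,550,000.

Willow $86,850,000, Calder $86,550,000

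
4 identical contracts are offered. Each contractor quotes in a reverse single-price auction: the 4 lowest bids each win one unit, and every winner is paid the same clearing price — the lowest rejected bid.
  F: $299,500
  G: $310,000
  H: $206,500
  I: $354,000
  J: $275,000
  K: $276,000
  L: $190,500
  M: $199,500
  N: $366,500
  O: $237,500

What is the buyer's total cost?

Ordering the bids: 190,500 (L), 199,500 (M), 206,500 (H), 237,500 (O), 275,000 (J), 276,000 (K), …
The 4 lowest are L, M, H, O.
First losing bid is J's $275,000, which sets the uniform price.
Total cost = 4 × $275,000 = $1,100,000.

Total cost: $1,100,000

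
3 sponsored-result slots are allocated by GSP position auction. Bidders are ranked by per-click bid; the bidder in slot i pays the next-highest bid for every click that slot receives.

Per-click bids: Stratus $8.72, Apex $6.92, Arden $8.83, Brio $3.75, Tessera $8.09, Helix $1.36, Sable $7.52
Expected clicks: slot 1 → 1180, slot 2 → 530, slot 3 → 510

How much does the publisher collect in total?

Total revenue: $18412.50

Ranked by bid: $8.83 (Arden) > $8.72 (Stratus) > $8.09 (Tessera) > $7.52 (Sable) > …
Slot 1: Arden pays $8.72 × 1180 = $10289.60
Slot 2: Stratus pays $8.09 × 530 = $4287.70
Slot 3: Tessera pays $7.52 × 510 = $3835.20
Total = $18412.50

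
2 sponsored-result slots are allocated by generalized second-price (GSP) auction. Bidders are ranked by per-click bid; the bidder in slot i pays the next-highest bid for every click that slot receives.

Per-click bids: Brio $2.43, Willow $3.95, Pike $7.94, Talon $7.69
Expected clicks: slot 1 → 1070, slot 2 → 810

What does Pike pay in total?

Ranked by bid: $7.94 (Pike) > $7.69 (Talon) > $3.95 (Willow) > …
Pike holds slot 1 → pays next bid $7.69 × 1070 clicks = $8228.30.

Pike pays $8228.30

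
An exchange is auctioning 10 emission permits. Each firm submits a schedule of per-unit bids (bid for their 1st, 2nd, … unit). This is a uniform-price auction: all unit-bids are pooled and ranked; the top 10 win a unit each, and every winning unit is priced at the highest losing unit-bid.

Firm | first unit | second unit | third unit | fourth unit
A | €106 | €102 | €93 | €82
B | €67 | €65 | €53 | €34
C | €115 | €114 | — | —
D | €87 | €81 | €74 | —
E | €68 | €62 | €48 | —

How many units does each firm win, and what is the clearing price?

A 4, C 2, D 3, E 1; clearing price €67

Pooled unit-bids ranked (top 10): 115 (C-1), 114 (C-2), 106 (A-1), 102 (A-2), 93 (A-3), 87 (D-1), 82 (A-4), 81 (D-2), 74 (D-3), 68 (E-1)
The (k+1)-th unit-bid is €67.
Allocation: A 4, C 2, D 3, E 1.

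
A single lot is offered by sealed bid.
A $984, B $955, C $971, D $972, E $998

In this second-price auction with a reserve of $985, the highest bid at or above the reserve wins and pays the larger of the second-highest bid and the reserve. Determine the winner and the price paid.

E pays $985

Bids in order: 998 (E) > 984 (A) > 972 (D) > 971 (C) > 955 (B)
Highest eligible bid: E at $998.
Second-highest bid $984 is below the reserve $985, so the reserve binds → payment $985.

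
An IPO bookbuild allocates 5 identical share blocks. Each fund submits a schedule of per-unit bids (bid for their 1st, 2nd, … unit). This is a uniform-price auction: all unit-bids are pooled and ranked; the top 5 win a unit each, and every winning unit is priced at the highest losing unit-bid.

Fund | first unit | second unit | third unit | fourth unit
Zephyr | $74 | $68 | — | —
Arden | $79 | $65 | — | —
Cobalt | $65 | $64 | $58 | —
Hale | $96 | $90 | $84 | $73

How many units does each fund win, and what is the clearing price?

All unit-bids, highest first — top 5: 96 (Hale-1), 90 (Hale-2), 84 (Hale-3), 79 (Arden-1), 74 (Zephyr-1)
Highest rejected unit-bid = $73.
Allocation: Arden 1, Hale 3, Zephyr 1.

Arden 1, Hale 3, Zephyr 1; clearing price $73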